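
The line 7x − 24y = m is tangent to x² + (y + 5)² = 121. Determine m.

The line touches the circle iff its distance from (0, −5) is 11:
|7·0 − 24·(−5) − m| / √625 = 11
|m − (120)| = 11·25, so m = 395 or m = −155.

m = −155 or m = 395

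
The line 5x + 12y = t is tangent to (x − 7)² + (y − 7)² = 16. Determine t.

t = 67 or t = 171

For a tangent, require d(centre, line) = r = 4.
|5·7 + 12·7 − t| / √169 = 4
|t − (119)| = 4·13, so t = 171 or t = 67.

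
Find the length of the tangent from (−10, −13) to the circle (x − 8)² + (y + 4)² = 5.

20

With centre O = (8, −4), |OP|² = 405 and r² = 5.
Power of the point: PT² = |PO|² − r² = 400, so PT = 20.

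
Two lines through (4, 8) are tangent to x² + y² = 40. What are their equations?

Let a tangent through (4, 8) have slope m. Its distance from (0, 0) must equal 2√10:
[m·(−4) − (−8)]² = 40(m² + 1)
3m² + 8m − 3 = 0, so m = 1/3 or m = −3.
Through (4, 8) these give x − 3y = −20 and 3x + y = 20.

x − 3y = −20 and 3x + y = 20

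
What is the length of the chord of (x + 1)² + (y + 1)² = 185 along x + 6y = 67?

2√37

The distance from (−1, −1) to the line is 74/√37, and r² = 185.
Chord = 2√(r² − d²) = 2·√(37) = 2√37.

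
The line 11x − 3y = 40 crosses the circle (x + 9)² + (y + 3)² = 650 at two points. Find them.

From the line, y = (−40 + 11x)/3. Substituting:
130x² − 520x − 4160 = 0  ⟹  x² − 4x − 32 = 0
x = 8 or x = −4, giving (8, 16) and (−4, −28).

(−4, −28) and (8, 16)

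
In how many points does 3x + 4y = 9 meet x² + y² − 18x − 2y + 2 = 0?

Centre (9, 1), r² = 80. Distance² from centre to line = (22)²/25 = 484/25.
Since d² < r², the line cuts the circle twice.

2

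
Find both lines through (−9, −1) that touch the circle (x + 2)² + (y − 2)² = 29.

Write the tangent as mx − y + (−1 − m·(−9)) = 0 and set its distance from the centre to √29:
(7m − (3))² = 29(m² + 1)
10m² − 21m − 10 = 0, so m = −2/5 or m = 5/2.
With m = −2/5: 2x + 5y = −23. With m = 5/2: 5x − 2y = −43.

2x + 5y = −23 and 5x − 2y = −43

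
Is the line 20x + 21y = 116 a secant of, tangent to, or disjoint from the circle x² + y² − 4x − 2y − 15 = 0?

secant

Substituting the line into the circle gives 841x² − 5564x + 1969 = 0.
Discriminant = (−5564)² − 4·841·(1969) = 24334380 > 0.
Two real roots: the line is a secant.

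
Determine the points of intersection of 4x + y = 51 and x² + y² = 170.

Substitute y = −4x + 51:
17x² − 408x + 2431 = 0  ⟹  x² − 24x + 143 = 0
x = 13 or x = 11, giving (13, −1) and (11, 7).

(11, 7) and (13, −1)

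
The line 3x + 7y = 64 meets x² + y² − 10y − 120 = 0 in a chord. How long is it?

The distance from (0, 5) to the line is 29/√58, and r² = 145.
Half the chord is √(r² − d²) = √(261/2), so the full chord is 3√58.

3√58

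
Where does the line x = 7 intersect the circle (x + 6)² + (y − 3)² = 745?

(7, −21) and (7, 27)

The line gives x = 7. Substituting into the circle:
y² − 6y − 567 = 0
y = 27 or y = −21, giving (7, 27) and (7, −21).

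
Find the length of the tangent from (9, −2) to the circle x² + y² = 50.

Centre (0, 0), r² = 50. |PO|² = (9)² + (−2)² = 85.
Power of the point: PT² = |PO|² − r² = 35, so PT = √35.

√35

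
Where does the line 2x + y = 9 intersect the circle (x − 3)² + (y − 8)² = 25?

(−1, 11) and (3, 3)

Substitute y = −2x + 9:
5x² − 10x − 15 = 0  ⟹  x² − 2x − 3 = 0
x = 3 or x = −1, giving (3, 3) and (−1, 11).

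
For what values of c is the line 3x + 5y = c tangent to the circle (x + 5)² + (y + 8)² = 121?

Tangency holds when the distance from the centre (−5, −8) to the line equals the radius 11:
|3·(−5) + 5·(−8) − c| / √34 = 11
|c − (−55)| = 11√34.

c = −55 ± 11√34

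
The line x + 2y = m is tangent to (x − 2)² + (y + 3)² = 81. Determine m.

m = −4 ± 9√5

Tangency holds when the distance from the centre (2, −3) to the line equals the radius 9:
|1·2 + 2·(−3) − m| / √5 = 9
|m − (−4)| = 9√5.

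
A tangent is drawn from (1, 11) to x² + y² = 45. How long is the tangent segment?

√77

Centre (0, 0), r² = 45. |PO|² = (1)² + (11)² = 122.
Power of the point: PT² = |PO|² − r² = 77, so PT = √77.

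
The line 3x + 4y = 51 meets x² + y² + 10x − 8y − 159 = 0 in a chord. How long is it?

20

Express y = (51 − 3x)/4 and substitute into the circle:
25x² − 50x − 1575 = 0  ⟹  x² − 2x − 63 = 0
x = 9 or x = −7, giving (9, 6) and (−7, 18).
|(9, 6) − (−7, 18)| = √((16)² + (−12)²) = 20.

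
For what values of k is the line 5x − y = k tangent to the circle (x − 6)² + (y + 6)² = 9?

k = 36 ± 3√26

Tangency holds when the distance from the centre (6, −6) to the line equals the radius 3:
|5·6 − 1·(−6) − k| / √26 = 3
|k − (36)| = 3√26.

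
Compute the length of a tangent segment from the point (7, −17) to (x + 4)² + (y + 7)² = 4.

√217

Centre (−4, −7), r² = 4. |PO|² = (11)² + (−10)² = 221.
By the tangent–radius right angle, tangent length = √(|PO|² − r²) = √217.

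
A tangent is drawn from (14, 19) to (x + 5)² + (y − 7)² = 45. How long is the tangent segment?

With centre O = (−5, 7), |OP|² = 505 and r² = 45.
By the tangent–radius right angle, tangent length = √(|PO|² − r²) = √460 = 2√115.

2√115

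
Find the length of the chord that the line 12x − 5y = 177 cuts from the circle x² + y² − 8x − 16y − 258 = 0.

From the line, y = (−177 + 12x)/5. Substituting:
169x² − 5408x + 39039 = 0  ⟹  x² − 32x + 231 = 0
x = 21 or x = 11, giving (21, 15) and (11, −9).
Chord length = distance between (21, 15) and (11, −9) = √676 = 26.

26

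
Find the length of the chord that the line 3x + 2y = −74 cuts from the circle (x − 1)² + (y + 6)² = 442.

Centre (1, −6), r² = 442. Perpendicular distance d from centre to line = |65| / √13 = 65/√13.
Chord = 2√(r² − d²) = 2·√(117) = 6√13.

6√13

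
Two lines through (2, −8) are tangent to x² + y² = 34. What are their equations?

5x − 3y = 34 and 3x + 5y = −34

Write the tangent as mx − y + (−8 − m·(2)) = 0 and set its distance from the centre to √34:
(−2m − (8))² = 34(m² + 1)
15m² − 16m − 15 = 0, so m = 5/3 or m = −3/5.
Through (2, −8) these give 5x − 3y = 34 and 3x + 5y = −34.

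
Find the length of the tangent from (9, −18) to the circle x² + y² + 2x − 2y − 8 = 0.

With centre O = (−1, 1), |OP|² = 461 and r² = 10.
Power of the point: PT² = |PO|² − r² = 451, so PT = √451.

√451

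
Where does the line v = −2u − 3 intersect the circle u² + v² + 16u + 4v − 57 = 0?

Substitute v = −2u − 3:
5u² + 20u − 60 = 0  ⟹  u² + 4u − 12 = 0
u = 2 or u = −6, giving (2, −7) and (−6, 9).

(−6, 9) and (2, −7)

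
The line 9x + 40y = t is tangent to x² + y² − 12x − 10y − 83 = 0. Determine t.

t = −238 or t = 746

Tangency holds when the distance from the centre (6, 5) to the line equals the radius 12:
|9·6 + 40·5 − t| / √1681 = 12
|t − (254)| = 12·41, so t = 746 or t = −238.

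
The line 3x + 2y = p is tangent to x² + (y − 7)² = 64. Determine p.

The line touches the circle iff its distance from (0, 7) is 8:
|3·0 + 2·7 − p| / √13 = 8
|p − (14)| = 8√13.

p = 14 ± 8√13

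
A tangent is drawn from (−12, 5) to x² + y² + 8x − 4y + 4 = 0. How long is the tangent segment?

Centre (−4, 2), r² = 16. |PO|² = (−8)² + (3)² = 73.
Power of the point: PT² = |PO|² − r² = 57, so PT = √57.

√57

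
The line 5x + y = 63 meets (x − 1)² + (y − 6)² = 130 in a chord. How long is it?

Centre (1, 6), r² = 130. Perpendicular distance d from centre to line = |−52| / √26 = 52/√26.
Half the chord is √(r² − d²) = √(26), so the full chord is 2√26.

2√26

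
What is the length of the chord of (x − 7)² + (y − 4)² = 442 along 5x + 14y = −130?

2√221

Centre (7, 4), r² = 442. Perpendicular distance d from centre to line = |221| / √221 = 221/√221.
Half the chord is √(r² − d²) = √(221), so the full chord is 2√221.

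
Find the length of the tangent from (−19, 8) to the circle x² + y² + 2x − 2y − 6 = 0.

Centre (−1, 1), r² = 8. |PO|² = (−18)² + (7)² = 373.
The tangent meets the radius at right angles, so tangent² = |PO|² − r² = 373 − 8 = 365.

√365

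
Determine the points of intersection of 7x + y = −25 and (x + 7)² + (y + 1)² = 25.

(−4, 3) and (−3, −4)

Substitute y = −7x − 25:
50x² + 350x + 600 = 0  ⟹  x² + 7x + 12 = 0
x = −3 or x = −4, giving (−3, −4) and (−4, 3).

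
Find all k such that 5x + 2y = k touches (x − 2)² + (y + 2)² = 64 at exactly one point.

k = 6 ± 8√29

For a tangent, require d(centre, line) = r = 8.
|5·2 + 2·(−2) − k| / √29 = 8
|k − (6)| = 8√29.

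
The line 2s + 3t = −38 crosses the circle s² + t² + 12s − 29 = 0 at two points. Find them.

(−13, −4) and (−7, −8)

Substitute t = (−38 − 2s)/3:
13s² + 260s + 1183 = 0  ⟹  s² + 20s + 91 = 0
s = −7 or s = −13, giving (−7, −8) and (−13, −4).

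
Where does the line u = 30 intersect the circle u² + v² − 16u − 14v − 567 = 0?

The line gives u = 30. Substituting into the circle:
v² − 14v − 147 = 0
v = 21 or v = −7, giving (30, 21) and (30, −7).

(30, −7) and (30, 21)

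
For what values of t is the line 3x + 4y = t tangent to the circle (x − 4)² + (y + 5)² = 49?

t = −43 or t = 27

Tangency holds when the distance from the centre (4, −5) to the line equals the radius 7:
|3·4 + 4·(−5) − t| / √25 = 7
|t − (−8)| = 7·5, so t = 27 or t = −43.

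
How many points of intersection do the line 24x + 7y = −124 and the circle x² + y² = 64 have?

2

Centre (0, 0), r² = 64. Distance² from centre to line = (124)²/625 = 15376/625.
Since d² < r², the line cuts the circle twice.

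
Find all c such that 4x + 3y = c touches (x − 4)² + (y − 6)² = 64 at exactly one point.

Tangency holds when the distance from the centre (4, 6) to the line equals the radius 8:
|4·4 + 3·6 − c| / √25 = 8
|c − (34)| = 8·5, so c = 74 or c = −6.

c = −6 or c = 74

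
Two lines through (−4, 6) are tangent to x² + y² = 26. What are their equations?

Let a tangent through (−4, 6) have slope m. Its distance from (0, 0) must equal √26:
[m·(4) − (−6)]² = 26(m² + 1)
5m² − 24m − 5 = 0, so m = 5 or m = −1/5.
With m = 5: 5x − y = −26. With m = −1/5: x + 5y = 26.

5x − y = −26 and x + 5y = 26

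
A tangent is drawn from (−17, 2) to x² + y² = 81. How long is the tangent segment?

The centre is (0, 0) and r = 9. The square of the distance from P to the centre is 289 + 4 = 293.
By the tangent–radius right angle, tangent length = √(|PO|² − r²) = √212 = 2√53.

2√53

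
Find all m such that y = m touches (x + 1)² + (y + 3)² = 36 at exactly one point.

Tangency holds when the distance from the centre (−1, −3) to the line equals the radius 6:
|0·(−1) + 1·(−3) − m| / √1 = 6
|m − (−3)| = 6, so m = 3 or m = −9.

m = −9 or m = 3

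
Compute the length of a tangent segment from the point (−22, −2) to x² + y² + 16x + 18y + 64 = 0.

The centre is (−8, −9) and r = 9. The square of the distance from P to the centre is 196 + 49 = 245.
Power of the point: PT² = |PO|² − r² = 164, so PT = 2√41.

2√41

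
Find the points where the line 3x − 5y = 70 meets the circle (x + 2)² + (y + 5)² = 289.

(−10, −20) and (15, −5)

From the line, y = (−70 + 3x)/5. Substituting:
34x² − 170x − 5100 = 0  ⟹  x² − 5x − 150 = 0
x = 15 or x = −10, giving (15, −5) and (−10, −20).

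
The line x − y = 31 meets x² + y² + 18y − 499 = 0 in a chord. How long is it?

26√2

Centre (0, −9), r² = 580. Perpendicular distance d from centre to line = |−22| / √2 = 22/√2.
Half the chord is √(r² − d²) = √(338), so the full chord is 26√2.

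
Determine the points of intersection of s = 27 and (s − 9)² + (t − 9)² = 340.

The line gives s = 27. Substituting into the circle:
t² − 18t + 65 = 0
t = 13 or t = 5, giving (27, 13) and (27, 5).

(27, 5) and (27, 13)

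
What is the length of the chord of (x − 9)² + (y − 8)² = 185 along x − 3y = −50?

5√10

The distance from (9, 8) to the line is 35/√10, and r² = 185.
Chord = 2√(r² − d²) = 2·√(125/2) = 5√10.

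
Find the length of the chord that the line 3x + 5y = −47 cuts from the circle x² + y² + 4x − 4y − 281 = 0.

5√34

Express y = (−47 − 3x)/5 and substitute into the circle:
34x² + 442x − 3876 = 0  ⟹  x² + 13x − 114 = 0
x = 6 or x = −19, giving (6, −13) and (−19, 2).
Chord length = distance between (6, −13) and (−19, 2) = √850 = 5√34.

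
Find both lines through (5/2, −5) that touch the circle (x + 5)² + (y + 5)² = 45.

Let a tangent through (5/2, −5) have slope m. Its distance from (−5, −5) must equal 3√5:
[m·(−15/2) − (0)]² = 45(m² + 1)
m² − 4 = 0, so m = −2 or m = 2.
With m = −2: 2x + y = 0. With m = 2: 2x − y = 10.

2x + y = 0 and 2x − y = 10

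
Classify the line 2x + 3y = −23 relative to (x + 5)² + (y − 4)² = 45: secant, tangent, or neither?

Centre (−5, 4), r² = 45. Distance² from centre to line = (25)²/13 = 625/13.
Since d² > r², the line lies outside the circle.

neither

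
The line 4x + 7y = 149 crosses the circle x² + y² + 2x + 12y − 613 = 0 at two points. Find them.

Express y = (149 − 4x)/7 and substitute into the circle:
65x² − 1430x + 4680 = 0  ⟹  x² − 22x + 72 = 0
x = 18 or x = 4, giving (18, 11) and (4, 19).

(4, 19) and (18, 11)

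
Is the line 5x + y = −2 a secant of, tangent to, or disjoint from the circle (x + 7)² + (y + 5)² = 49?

disjoint

Substituting the line into the circle gives 26x² − 16x + 9 = 0.
Discriminant = (−16)² − 4·26·(9) = −680 < 0.
No real roots: the line does not meet the circle.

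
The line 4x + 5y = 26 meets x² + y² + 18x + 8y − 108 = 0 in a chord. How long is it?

The distance from (−9, −4) to the line is 82/√41, and r² = 205.
Chord = 2√(r² − d²) = 2·√(41) = 2√41.

2√41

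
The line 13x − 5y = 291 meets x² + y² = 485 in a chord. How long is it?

Express y = (−291 + 13x)/5 and substitute into the circle:
194x² − 7566x + 72556 = 0  ⟹  x² − 39x + 374 = 0
x = 22 or x = 17, giving (22, −1) and (17, −14).
Chord length = distance between (22, −1) and (17, −14) = √194 = √194.

√194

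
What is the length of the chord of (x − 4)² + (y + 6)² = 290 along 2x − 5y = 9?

Centre (4, −6), r² = 290. Perpendicular distance d from centre to line = |29| / √29 = 29/√29.
Half the chord is √(r² − d²) = √(261), so the full chord is 6√29.

6√29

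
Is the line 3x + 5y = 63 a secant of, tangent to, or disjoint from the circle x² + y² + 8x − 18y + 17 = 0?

Substituting the line into the circle gives 34x² + 92x − 1276 = 0.
Discriminant = (92)² − 4·34·(−1276) = 182000 > 0.
Two real roots: the line is a secant.

secant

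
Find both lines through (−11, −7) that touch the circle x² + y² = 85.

A line y − (−7) = m(x − (−11)) is tangent when its distance from (0, 0) is √85:
(11m − (7))² = 85(m² + 1)
18m² − 77m − 18 = 0, so m = 9/2 or m = −2/9.
Through (−11, −7) these give 9x − 2y = −85 and 2x + 9y = −85.

9x − 2y = −85 and 2x + 9y = −85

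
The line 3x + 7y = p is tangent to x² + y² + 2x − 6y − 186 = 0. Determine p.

p = 18 ± 14√58

Tangency holds when the distance from the centre (−1, 3) to the line equals the radius 14:
|3·(−1) + 7·3 − p| / √58 = 14
|p − (18)| = 14√58.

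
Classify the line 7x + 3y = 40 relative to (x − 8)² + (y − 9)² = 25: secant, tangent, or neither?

neither

Centre (8, 9), r² = 25. Distance² from centre to line = (43)²/58 = 1849/58.
Since d² > r², the line lies outside the circle.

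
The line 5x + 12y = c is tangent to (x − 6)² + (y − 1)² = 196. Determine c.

c = −140 or c = 224

For a tangent, require d(centre, line) = r = 14.
|5·6 + 12·1 − c| / √169 = 14
|c − (42)| = 14·13, so c = 224 or c = −140.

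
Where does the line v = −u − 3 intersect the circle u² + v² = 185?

(−11, 8) and (8, −11)

From the line, v = −u − 3. Substituting:
2u² + 6u − 176 = 0  ⟹  u² + 3u − 88 = 0
u = 8 or u = −11, giving (8, −11) and (−11, 8).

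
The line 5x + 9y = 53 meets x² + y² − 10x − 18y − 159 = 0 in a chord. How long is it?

3√106

Centre (5, 9), r² = 265. Perpendicular distance d from centre to line = |53| / √106 = 53/√106.
Chord = 2√(r² − d²) = 2·√(477/2) = 3√106.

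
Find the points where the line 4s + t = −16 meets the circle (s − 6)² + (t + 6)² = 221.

(−5, 4) and (1, −20)

Substitute t = −4s − 16:
17s² + 68s − 85 = 0  ⟹  s² + 4s − 5 = 0
s = 1 or s = −5, giving (1, −20) and (−5, 4).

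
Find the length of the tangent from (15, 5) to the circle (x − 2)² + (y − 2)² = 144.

The centre is (2, 2) and r = 12. The square of the distance from P to the centre is 169 + 9 = 178.
The tangent meets the radius at right angles, so tangent² = |PO|² − r² = 178 − 144 = 34.

√34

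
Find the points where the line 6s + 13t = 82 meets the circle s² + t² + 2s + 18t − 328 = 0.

(−8, 10) and (18, −2)

Substitute t = (82 − 6s)/13:
205s² − 2050s − 29520 = 0  ⟹  s² − 10s − 144 = 0
s = 18 or s = −8, giving (18, −2) and (−8, 10).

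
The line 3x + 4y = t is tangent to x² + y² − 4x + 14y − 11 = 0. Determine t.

For a tangent, require d(centre, line) = r = 8.
|3·2 + 4·(−7) − t| / √25 = 8
|t − (−22)| = 8·5, so t = 18 or t = −62.

t = −62 or t = 18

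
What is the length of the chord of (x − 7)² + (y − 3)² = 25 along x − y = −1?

Express y = x + 1 and substitute into the circle:
2x² − 18x + 28 = 0  ⟹  x² − 9x + 14 = 0
x = 7 or x = 2, giving (7, 8) and (2, 3).
Chord length = distance between (7, 8) and (2, 3) = √50 = 5√2.

5√2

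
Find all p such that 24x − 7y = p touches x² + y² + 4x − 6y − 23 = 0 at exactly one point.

Tangency holds when the distance from the centre (−2, 3) to the line equals the radius 6:
|24·(−2) − 7·3 − p| / √625 = 6
|p − (−69)| = 6·25, so p = 81 or p = −219.

p = −219 or p = 81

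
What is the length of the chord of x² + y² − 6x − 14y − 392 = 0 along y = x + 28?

Centre (3, 7), r² = 450. Perpendicular distance d from centre to line = |24| / √2 = 24/√2.
Half the chord is √(r² − d²) = √(162), so the full chord is 18√2.

18√2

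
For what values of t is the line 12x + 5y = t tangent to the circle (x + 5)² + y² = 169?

t = −229 or t = 109

The line touches the circle iff its distance from (−5, 0) is 13:
|12·(−5) + 5·0 − t| / √169 = 13
|t − (−60)| = 13·13, so t = 109 or t = −229.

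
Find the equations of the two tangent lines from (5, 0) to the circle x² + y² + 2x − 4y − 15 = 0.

Write the tangent as mx − y + (0 − m·(5)) = 0 and set its distance from the centre to 2√5:
(−6m − (2))² = 20(m² + 1)
2m² + 3m − 2 = 0, so m = 1/2 or m = −2.
With m = 1/2: x − 2y = 5. With m = −2: 2x + y = 10.

x − 2y = 5 and 2x + y = 10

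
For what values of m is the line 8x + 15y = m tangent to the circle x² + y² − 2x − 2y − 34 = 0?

Tangency holds when the distance from the centre (1, 1) to the line equals the radius 6:
|8·1 + 15·1 − m| / √289 = 6
|m − (23)| = 6·17, so m = 125 or m = −79.

m = −79 or m = 125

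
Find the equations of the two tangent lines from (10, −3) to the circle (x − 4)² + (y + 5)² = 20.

x + 2y = 4 and 2x − y = 23

Let a tangent through (10, −3) have slope m. Its distance from (4, −5) must equal 2√5:
[m·(−6) − (−2)]² = 20(m² + 1)
2m² − 3m − 2 = 0, so m = −1/2 or m = 2.
Through (10, −3) these give x + 2y = 4 and 2x − y = 23.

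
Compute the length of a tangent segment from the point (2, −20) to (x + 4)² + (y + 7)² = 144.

√61

Centre (−4, −7), r² = 144. |PO|² = (6)² + (−13)² = 205.
Power of the point: PT² = |PO|² − r² = 61, so PT = √61.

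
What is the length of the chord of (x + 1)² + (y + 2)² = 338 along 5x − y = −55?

6√26

Substitute y = 5x + 55:
26x² + 572x + 2912 = 0  ⟹  x² + 22x + 112 = 0
x = −8 or x = −14, giving (−8, 15) and (−14, −15).
|(−8, 15) − (−14, −15)| = √((6)² + (30)²) = 6√26.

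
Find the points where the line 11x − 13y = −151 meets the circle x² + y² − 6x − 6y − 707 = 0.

(−22, −7) and (17, 26)

Substitute y = (151 + 11x)/13:
290x² + 1450x − 108460 = 0  ⟹  x² + 5x − 374 = 0
x = 17 or x = −22, giving (17, 26) and (−22, −7).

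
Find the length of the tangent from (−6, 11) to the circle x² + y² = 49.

The centre is (0, 0) and r = 7. The square of the distance from P to the centre is 36 + 121 = 157.
By the tangent–radius right angle, tangent length = √(|PO|² − r²) = √108 = 6√3.

6√3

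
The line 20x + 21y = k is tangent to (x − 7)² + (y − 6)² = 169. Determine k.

The line touches the circle iff its distance from (7, 6) is 13:
|20·7 + 21·6 − k| / √841 = 13
|k − (266)| = 13·29, so k = 643 or k = −111.

k = −111 or k = 643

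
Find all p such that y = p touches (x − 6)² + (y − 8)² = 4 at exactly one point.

For a tangent, require d(centre, line) = r = 2.
|0·6 + 1·8 − p| / √1 = 2
|p − (8)| = 2, so p = 10 or p = 6.

p = 6 or p = 10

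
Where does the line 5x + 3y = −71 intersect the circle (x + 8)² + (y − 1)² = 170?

Substitute y = (−71 − 5x)/3:
34x² + 884x + 4522 = 0  ⟹  x² + 26x + 133 = 0
x = −7 or x = −19, giving (−7, −12) and (−19, 8).

(−19, 8) and (−7, −12)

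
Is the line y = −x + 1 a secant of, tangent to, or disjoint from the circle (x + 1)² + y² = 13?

secant

Substituting the line into the circle gives 2x² − 11 = 0.
Discriminant = (0)² − 4·2·(−11) = 88 > 0.
Two real roots: the line is a secant.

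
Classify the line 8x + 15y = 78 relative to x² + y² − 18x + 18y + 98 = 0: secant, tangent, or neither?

d² = (8·9 + 15·(−9) − (78))²/289 = 19881/289; r² = 64.
Since d² > r², the line lies outside the circle.

neither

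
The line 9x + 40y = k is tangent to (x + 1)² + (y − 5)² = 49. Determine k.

The line touches the circle iff its distance from (−1, 5) is 7:
|9·(−1) + 40·5 − k| / √1681 = 7
|k − (191)| = 7·41, so k = 478 or k = −96.

k = −96 or k = 478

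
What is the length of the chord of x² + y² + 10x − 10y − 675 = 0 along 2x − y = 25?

18√5

Centre (−5, 5), r² = 725. Perpendicular distance d from centre to line = |−40| / √5 = 40/√5.
Chord = 2√(r² − d²) = 2·√(405) = 18√5.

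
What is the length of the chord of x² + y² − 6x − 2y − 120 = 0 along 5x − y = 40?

The distance from (3, 1) to the line is 26/√26, and r² = 130.
Half the chord is √(r² − d²) = √(104), so the full chord is 4√26.

4√26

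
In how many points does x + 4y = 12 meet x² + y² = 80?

d² = (1·0 + 4·0 − (12))²/17 = 144/17; r² = 80.
Since d² < r², the line cuts the circle twice.

2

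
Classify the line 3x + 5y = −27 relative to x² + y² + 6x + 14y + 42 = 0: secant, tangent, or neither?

Substituting the line into the circle gives 34x² + 102x − 111 = 0.
Δ = 10404 − (−15096) = 25500.
Two real roots: the line is a secant.

secant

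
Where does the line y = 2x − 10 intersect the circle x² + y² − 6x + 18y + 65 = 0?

Express y = 2x − 10 and substitute into the circle:
5x² − 10x − 15 = 0  ⟹  x² − 2x − 3 = 0
x = 3 or x = −1, giving (3, −4) and (−1, −12).

(−1, −12) and (3, −4)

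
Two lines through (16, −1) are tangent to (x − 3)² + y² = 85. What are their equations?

6x − 7y = 103 and 7x + 6y = 106

A line y − (−1) = m(x − (16)) is tangent when its distance from (3, 0) is √85:
[m·(−13) − (1)]² = 85(m² + 1)
42m² + 13m − 42 = 0, so m = 6/7 or m = −7/6.
Through (16, −1) these give 6x − 7y = 103 and 7x + 6y = 106.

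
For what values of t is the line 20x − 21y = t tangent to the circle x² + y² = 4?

Tangency holds when the distance from the centre (0, 0) to the line equals the radius 2:
|20·0 − 21·0 − t| / √841 = 2
|t| = 2·29, so t = 58 or t = −58.

t = −58 or t = 58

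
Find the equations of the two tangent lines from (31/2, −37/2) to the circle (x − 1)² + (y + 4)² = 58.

3x + 7y = −83 and 7x + 3y = 53

Let a tangent through (31/2, −37/2) have slope m. Its distance from (1, −4) must equal √58:
(−29/2m − (29/2))² = 58(m² + 1)
21m² + 58m + 21 = 0, so m = −3/7 or m = −7/3.
With m = −3/7: 3x + 7y = −83. With m = −7/3: 7x + 3y = 53.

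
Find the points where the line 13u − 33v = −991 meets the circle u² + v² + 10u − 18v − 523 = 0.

Express v = (991 + 13u)/33 and substitute into the circle:
1258u² + 28934u − 176120 = 0  ⟹  u² + 23u − 140 = 0
u = 5 or u = −28, giving (5, 32) and (−28, 19).

(−28, 19) and (5, 32)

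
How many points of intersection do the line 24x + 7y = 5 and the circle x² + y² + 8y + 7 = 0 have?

Substituting the line into the circle gives 625x² − 1584x + 648 = 0.
Δ = 2509056 − 1620000 = 889056.
Two real roots: the line is a secant.

2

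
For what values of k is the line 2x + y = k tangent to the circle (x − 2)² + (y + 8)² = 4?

k = −4 ± 2√5

The line touches the circle iff its distance from (2, −8) is 2:
|2·2 + 1·(−8) − k| / √5 = 2
|k − (−4)| = 2√5.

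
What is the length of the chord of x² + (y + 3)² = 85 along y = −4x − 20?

The distance from (0, −3) to the line is 17/√17, and r² = 85.
Chord = 2√(r² − d²) = 2·√(68) = 4√17.

4√17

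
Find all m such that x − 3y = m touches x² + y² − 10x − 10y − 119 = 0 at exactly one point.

For a tangent, require d(centre, line) = r = 13.
|1·5 − 3·5 − m| / √10 = 13
|m − (−10)| = 13√10.

m = −10 ± 13√10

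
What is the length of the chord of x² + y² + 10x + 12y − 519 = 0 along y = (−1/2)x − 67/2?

8√5

Substitute y = (−67 − x)/2:
5x² + 150x + 805 = 0  ⟹  x² + 30x + 161 = 0
x = −7 or x = −23, giving (−7, −30) and (−23, −22).
Chord length = distance between (−7, −30) and (−23, −22) = √320 = 8√5.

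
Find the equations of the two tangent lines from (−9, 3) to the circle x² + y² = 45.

2x + y = −15 and x − 2y = −15

Let a tangent through (−9, 3) have slope m. Its distance from (0, 0) must equal 3√5:
[m·(9) − (−3)]² = 45(m² + 1)
2m² + 3m − 2 = 0, so m = −2 or m = 1/2.
With m = −2: 2x + y = −15. With m = 1/2: x − 2y = −15.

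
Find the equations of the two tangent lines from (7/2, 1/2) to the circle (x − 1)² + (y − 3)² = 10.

3x − y = 10 and x − 3y = 2

Write the tangent as mx − y + (1/2 − m·(7/2)) = 0 and set its distance from the centre to √10:
(−5/2m − (5/2))² = 10(m² + 1)
3m² − 10m + 3 = 0, so m = 3 or m = 1/3.
Through (7/2, 1/2) these give 3x − y = 10 and x − 3y = 2.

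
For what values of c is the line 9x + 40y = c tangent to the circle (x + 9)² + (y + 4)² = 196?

c = −815 or c = 333

Tangency holds when the distance from the centre (−9, −4) to the line equals the radius 14:
|9·(−9) + 40·(−4) − c| / √1681 = 14
|c − (−241)| = 14·41, so c = 333 or c = −815.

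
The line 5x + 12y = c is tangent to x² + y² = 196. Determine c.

For a tangent, require d(centre, line) = r = 14.
|5·0 + 12·0 − c| / √169 = 14
|c| = 14·13, so c = 182 or c = −182.

c = −182 or c = 182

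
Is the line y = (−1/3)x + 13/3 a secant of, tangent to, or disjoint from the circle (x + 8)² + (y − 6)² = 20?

Substituting the line into the circle gives 10x² + 154x + 421 = 0.
Δ = 23716 − 16840 = 6876.
Two real roots: the line is a secant.

secant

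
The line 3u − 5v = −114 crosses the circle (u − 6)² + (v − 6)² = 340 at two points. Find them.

(−8, 18) and (2, 24)

Substitute v = (114 + 3u)/5:
34u² + 204u − 544 = 0  ⟹  u² + 6u − 16 = 0
u = 2 or u = −8, giving (2, 24) and (−8, 18).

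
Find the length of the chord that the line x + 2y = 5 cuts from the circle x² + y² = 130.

10√5

The distance from (0, 0) to the line is 5/√5, and r² = 130.
Half the chord is √(r² − d²) = √(125), so the full chord is 10√5.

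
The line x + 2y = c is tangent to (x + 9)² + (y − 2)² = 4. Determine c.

c = −5 ± 2√5

The line touches the circle iff its distance from (−9, 2) is 2:
|1·(−9) + 2·2 − c| / √5 = 2
|c − (−5)| = 2√5.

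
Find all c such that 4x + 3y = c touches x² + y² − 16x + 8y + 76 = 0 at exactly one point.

For a tangent, require d(centre, line) = r = 2.
|4·8 + 3·(−4) − c| / √25 = 2
|c − (20)| = 2·5, so c = 30 or c = 10.

c = 10 or c = 30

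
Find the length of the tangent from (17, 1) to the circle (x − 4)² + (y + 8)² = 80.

Centre (4, −8), r² = 80. |PO|² = (13)² + (9)² = 250.
Power of the point: PT² = |PO|² − r² = 170, so PT = √170.

√170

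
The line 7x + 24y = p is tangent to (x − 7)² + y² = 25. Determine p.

For a tangent, require d(centre, line) = r = 5.
|7·7 + 24·0 − p| / √625 = 5
|p − (49)| = 5·25, so p = 174 or p = −76.

p = −76 or p = 174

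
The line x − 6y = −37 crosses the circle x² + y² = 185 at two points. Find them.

(−13, 4) and (11, 8)

Express y = (37 + x)/6 and substitute into the circle:
37x² + 74x − 5291 = 0  ⟹  x² + 2x − 143 = 0
x = 11 or x = −13, giving (11, 8) and (−13, 4).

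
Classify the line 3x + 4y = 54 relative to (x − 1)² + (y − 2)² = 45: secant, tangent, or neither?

neither

Substituting the line into the circle gives 25x² − 308x + 1412 = 0.
Discriminant = (−308)² − 4·25·(1412) = −46336 < 0.
No real roots: the line does not meet the circle.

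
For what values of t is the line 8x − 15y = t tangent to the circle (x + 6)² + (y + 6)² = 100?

t = −128 or t = 212

For a tangent, require d(centre, line) = r = 10.
|8·(−6) − 15·(−6) − t| / √289 = 10
|t − (42)| = 10·17, so t = 212 or t = −128.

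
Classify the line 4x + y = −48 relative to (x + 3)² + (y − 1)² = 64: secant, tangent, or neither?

d² = (4·(−3) + 1·1 − (−48))²/17 = 1369/17; r² = 64.
Since d² > r², the line lies outside the circle.

neither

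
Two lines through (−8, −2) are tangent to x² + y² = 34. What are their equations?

Write the tangent as mx − y + (−2 − m·(−8)) = 0 and set its distance from the centre to √34:
(8m − (2))² = 34(m² + 1)
15m² − 16m − 15 = 0, so m = −3/5 or m = 5/3.
With m = −3/5: 3x + 5y = −34. With m = 5/3: 5x − 3y = −34.

3x + 5y = −34 and 5x − 3y = −34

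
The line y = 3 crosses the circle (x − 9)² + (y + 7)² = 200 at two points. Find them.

Substitute y = 3:
x² − 18x − 19 = 0
x = 19 or x = −1, giving (19, 3) and (−1, 3).

(−1, 3) and (19, 3)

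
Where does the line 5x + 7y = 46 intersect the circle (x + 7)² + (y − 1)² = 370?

(−16, 18) and (12, −2)

Express y = (46 − 5x)/7 and substitute into the circle:
74x² + 296x − 14208 = 0  ⟹  x² + 4x − 192 = 0
x = 12 or x = −16, giving (12, −2) and (−16, 18).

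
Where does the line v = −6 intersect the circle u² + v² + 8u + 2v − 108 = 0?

From the line, v = −6. Substituting:
u² + 8u − 84 = 0
u = 6 or u = −14, giving (6, −6) and (−14, −6).

(−14, −6) and (6, −6)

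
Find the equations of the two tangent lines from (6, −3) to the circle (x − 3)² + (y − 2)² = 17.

Write the tangent as mx − y + (−3 − m·(6)) = 0 and set its distance from the centre to √17:
(−3m − (5))² = 17(m² + 1)
4m² − 15m − 4 = 0, so m = 4 or m = −1/4.
With m = 4: 4x − y = 27. With m = −1/4: x + 4y = −6.

4x − y = 27 and x + 4y = −6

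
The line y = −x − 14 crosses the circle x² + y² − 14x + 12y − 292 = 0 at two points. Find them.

(−12, −2) and (11, −25)

Substitute y = −x − 14:
2x² + 2x − 264 = 0  ⟹  x² + x − 132 = 0
x = 11 or x = −12, giving (11, −25) and (−12, −2).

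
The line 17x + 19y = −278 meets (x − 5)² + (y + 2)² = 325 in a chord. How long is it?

From the line, y = (−278 − 17x)/19. Substituting:
650x² + 4550x − 50700 = 0  ⟹  x² + 7x − 78 = 0
x = 6 or x = −13, giving (6, −20) and (−13, −3).
|(6, −20) − (−13, −3)| = √((19)² + (−17)²) = 5√26.

5√26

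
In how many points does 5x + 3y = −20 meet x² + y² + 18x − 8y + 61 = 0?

Centre (−9, 4), r² = 36. Distance² from centre to line = (−13)²/34 = 169/34.
Since d² < r², the line cuts the circle twice.

2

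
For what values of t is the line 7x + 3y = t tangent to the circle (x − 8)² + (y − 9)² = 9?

t = 83 ± 3√58

The line touches the circle iff its distance from (8, 9) is 3:
|7·8 + 3·9 − t| / √58 = 3
|t − (83)| = 3√58.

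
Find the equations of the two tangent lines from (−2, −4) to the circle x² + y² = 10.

Let a tangent through (−2, −4) have slope m. Its distance from (0, 0) must equal √10:
(2m − (4))² = 10(m² + 1)
3m² + 8m − 3 = 0, so m = 1/3 or m = −3.
With m = 1/3: x − 3y = 10. With m = −3: 3x + y = −10.

x − 3y = 10 and 3x + y = −10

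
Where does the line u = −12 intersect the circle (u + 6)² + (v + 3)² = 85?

(−12, −10) and (−12, 4)

The line gives u = −12. Substituting into the circle:
v² + 6v − 40 = 0
v = 4 or v = −10, giving (−12, 4) and (−12, −10).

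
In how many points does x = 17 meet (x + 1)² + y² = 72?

0

Substituting the line into the circle gives y² + 252 = 0.
Discriminant = (0)² − 4·1·(252) = −1008 < 0.
No real roots: the line does not meet the circle.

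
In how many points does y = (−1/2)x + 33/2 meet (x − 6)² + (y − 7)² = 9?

0

Substituting the line into the circle gives 5x² − 86x + 469 = 0.
Discriminant = (−86)² − 4·5·(469) = −1984 < 0.
No real roots: the line does not meet the circle.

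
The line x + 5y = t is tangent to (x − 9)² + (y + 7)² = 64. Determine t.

t = −26 ± 8√26

Tangency holds when the distance from the centre (9, −7) to the line equals the radius 8:
|1·9 + 5·(−7) − t| / √26 = 8
|t − (−26)| = 8√26.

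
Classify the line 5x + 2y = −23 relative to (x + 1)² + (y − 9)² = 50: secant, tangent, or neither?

secant

Substituting the line into the circle gives 29x² + 418x + 1485 = 0.
Discriminant = (418)² − 4·29·(1485) = 2464 > 0.
Two real roots: the line is a secant.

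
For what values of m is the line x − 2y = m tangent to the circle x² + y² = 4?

m = ±2√5

Tangency holds when the distance from the centre (0, 0) to the line equals the radius 2:
|1·0 − 2·0 − m| / √5 = 2
|m| = 2√5.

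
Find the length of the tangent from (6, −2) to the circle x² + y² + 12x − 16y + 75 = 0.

√219

Centre (−6, 8), r² = 25. |PO|² = (12)² + (−10)² = 244.
Power of the point: PT² = |PO|² − r² = 219, so PT = √219.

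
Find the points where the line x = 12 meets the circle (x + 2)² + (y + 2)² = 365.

The line gives x = 12. Substituting into the circle:
y² + 4y − 165 = 0
y = 11 or y = −15, giving (12, 11) and (12, −15).

(12, −15) and (12, 11)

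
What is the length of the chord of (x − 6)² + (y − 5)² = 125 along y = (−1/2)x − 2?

The distance from (6, 5) to the line is 20/√5, and r² = 125.
Half the chord is √(r² − d²) = √(45), so the full chord is 6√5.

6√5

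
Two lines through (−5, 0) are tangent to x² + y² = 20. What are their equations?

Let a tangent through (−5, 0) have slope m. Its distance from (0, 0) must equal 2√5:
[m·(5) − (0)]² = 20(m² + 1)
m² − 4 = 0, so m = −2 or m = 2.
Through (−5, 0) these give 2x + y = −10 and 2x − y = −10.

2x + y = −10 and 2x − y = −10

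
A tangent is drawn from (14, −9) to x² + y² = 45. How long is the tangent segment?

2√58

The centre is (0, 0) and r = 3√5. The square of the distance from P to the centre is 196 + 81 = 277.
By the tangent–radius right angle, tangent length = √(|PO|² − r²) = √232 = 2√58.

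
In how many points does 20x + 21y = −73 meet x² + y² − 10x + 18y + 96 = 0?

2

Centre (5, −9), r² = 10. Distance² from centre to line = (−16)²/841 = 256/841.
Since d² < r², the line cuts the circle twice.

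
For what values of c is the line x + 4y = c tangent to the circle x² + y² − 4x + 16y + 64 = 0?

c = −30 ± 2√17

For a tangent, require d(centre, line) = r = 2.
|1·2 + 4·(−8) − c| / √17 = 2
|c − (−30)| = 2√17.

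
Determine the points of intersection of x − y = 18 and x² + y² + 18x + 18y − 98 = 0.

Substitute y = x − 18:
2x² − 98 = 0  ⟹  x² − 49 = 0
x = 7 or x = −7, giving (7, −11) and (−7, −25).

(−7, −25) and (7, −11)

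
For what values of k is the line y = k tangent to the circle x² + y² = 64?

The line touches the circle iff its distance from (0, 0) is 8:
|0·0 + 1·0 − k| / √1 = 8
|k| = 8, so k = 8 or k = −8.

k = −8 or k = 8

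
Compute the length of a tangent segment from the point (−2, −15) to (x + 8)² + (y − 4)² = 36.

Centre (−8, 4), r² = 36. |PO|² = (6)² + (−19)² = 397.
By the tangent–radius right angle, tangent length = √(|PO|² − r²) = √361 = 19.

19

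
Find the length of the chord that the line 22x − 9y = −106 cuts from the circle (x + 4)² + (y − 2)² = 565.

From the line, y = (106 + 22x)/9. Substituting:
565x² + 4520x − 36725 = 0  ⟹  x² + 8x − 65 = 0
x = 5 or x = −13, giving (5, 24) and (−13, −20).
Chord length = distance between (5, 24) and (−13, −20) = √2260 = 2√565.

2√565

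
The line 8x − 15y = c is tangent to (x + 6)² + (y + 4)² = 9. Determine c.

Tangency holds when the distance from the centre (−6, −4) to the line equals the radius 3:
|8·(−6) − 15·(−4) − c| / √289 = 3
|c − (12)| = 3·17, so c = 63 or c = −39.

c = −39 or c = 63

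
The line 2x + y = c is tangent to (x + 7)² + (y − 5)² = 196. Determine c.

The line touches the circle iff its distance from (−7, 5) is 14:
|2·(−7) + 1·5 − c| / √5 = 14
|c − (−9)| = 14√5.

c = −9 ± 14√5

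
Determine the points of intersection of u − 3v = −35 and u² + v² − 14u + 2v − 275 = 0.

(−8, 9) and (13, 16)

From the line, v = (35 + u)/3. Substituting:
10u² − 50u − 1040 = 0  ⟹  u² − 5u − 104 = 0
u = 13 or u = −8, giving (13, 16) and (−8, 9).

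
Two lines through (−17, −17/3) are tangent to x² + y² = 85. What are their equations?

7x − 6y = −85 and 2x + 9y = −85

Let a tangent through (−17, −17/3) have slope m. Its distance from (0, 0) must equal √85:
(17m − (17/3))² = 85(m² + 1)
54m² − 51m − 14 = 0, so m = 7/6 or m = −2/9.
Through (−17, −17/3) these give 7x − 6y = −85 and 2x + 9y = −85.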